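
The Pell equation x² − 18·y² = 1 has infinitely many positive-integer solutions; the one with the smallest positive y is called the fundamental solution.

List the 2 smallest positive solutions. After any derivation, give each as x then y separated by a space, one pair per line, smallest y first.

[4; 4,8] for √18; ℓ=2 ⇒ convergent index 1
step 0: (4, 1)  from 4·(1,0) + (0,1)
step 1: (17, 4)  from 4·(4,1) + (1,0)
(x₁, y₁) = (17, 4);  17² − 18·4² = 1 ✓
n=2: (17,4)∘(17,4) = (17·17+18·4·4, 17·4+4·17) = (577,136)

17 4
577 136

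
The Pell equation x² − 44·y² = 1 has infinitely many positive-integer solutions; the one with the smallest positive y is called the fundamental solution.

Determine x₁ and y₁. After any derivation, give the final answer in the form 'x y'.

199 30

[6; 1,1,1,2,1,1,1,12] for √44; ℓ=8 ⇒ convergent index 7
k=0  a_k=6  p_k/q_k = 6/1
k=1  a_k=1  p_k/q_k = 7/1
…
k=4  a_k=2  p_k/q_k = 53/8
…
k=6  a_k=1  p_k/q_k = 126/19
k=7  a_k=1  p_k/q_k = 199/30
→ (199, 30).  Check: 199²=39601, 44·30²=39600, difference 1.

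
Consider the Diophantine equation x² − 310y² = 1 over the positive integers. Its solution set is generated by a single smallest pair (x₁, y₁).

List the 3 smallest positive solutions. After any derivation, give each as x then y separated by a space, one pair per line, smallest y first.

√310 = [17; 1,1,1,1,5,…,1,1,34, …], period ℓ=16 (even) → k=15
step 0: (17, 1)  from 17·(1,0) + (0,1)
…
step 5: (493, 28)  from 5·(88,5) + (53,3)
…
step 7: (2060, 117)  from 1·(1567,89) + (493,28)
…
step 12: (181315, 10298)  from 1·(152387,8655) + (28928,1643)
…
step 14: (515017, 29251)  from 1·(333702,18953) + (181315,10298)
step 15: (848719, 48204)  from 1·(515017,29251) + (333702,18953)
→ (848719, 48204).  Check: 848719²=720323940961, 310·48204²=720323940960, difference 1.
(x_2, y_2) = (848719·848719 + 310·48204·48204, 848719·48204 + 48204·848719) = (1440647881921, 81823301352)
(x_3, y_3) = (848719·1440647881921 + 310·48204·81823301352, 848719·81823301352 + 48204·1440647881921) = (2445410459391369679, 138889981000287972)

848719 48204
1440647881921 81823301352
2445410459391369679 138889981000287972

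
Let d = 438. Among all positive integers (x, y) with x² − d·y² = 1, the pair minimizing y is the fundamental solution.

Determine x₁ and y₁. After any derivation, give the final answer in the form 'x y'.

[20; 1,12,1,40] for √438; ℓ=4 ⇒ convergent index 3
k=0  a_k=20  p_k/q_k = 20/1
…
k=2  a_k=12  p_k/q_k = 272/13
k=3  a_k=1  p_k/q_k = 293/14
→ (293, 14).  Check: 293²=85849, 438·14²=85848, difference 1.

293 14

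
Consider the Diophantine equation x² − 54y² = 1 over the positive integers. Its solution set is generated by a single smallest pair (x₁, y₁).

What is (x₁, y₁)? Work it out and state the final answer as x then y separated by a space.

d=54: √d = [7; 2,1,6,1,2,14] (ℓ=6, even), read p_5/q_5
i=0: a=7 ⇒ p=7, q=1
…
i=3: a=6 ⇒ p=147, q=20
i=4: a=1 ⇒ p=169, q=23
i=5: a=2 ⇒ p=485, q=66
(x₁, y₁) = (485, 66);  485² − 54·66² = 1 ✓

485 66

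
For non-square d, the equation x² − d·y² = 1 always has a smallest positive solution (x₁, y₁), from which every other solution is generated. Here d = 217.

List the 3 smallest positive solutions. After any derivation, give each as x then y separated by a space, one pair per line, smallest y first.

√217 → a₀=14, period (1,2,1,2,1,…,2,1,28); ℓ=16 even so k=15
a_0=14:  p_0=14·1+0=14,  q_0=14·0+1=1
a_1=1:  p_1=1·14+1=15,  q_1=1·1+0=1
…
a_3=1:  p_3=1·44+15=59,  q_3=1·3+1=4
…
a_5=1:  p_5=1·162+59=221,  q_5=1·11+4=15
…
a_8=4:  p_8=4·3668+383=15055,  q_8=4·249+26=1022
…
a_12=2:  p_12=2·293381+154218=740980,  q_12=2·19916+10469=50301
a_13=1:  p_13=1·740980+293381=1034361,  q_13=1·50301+19916=70217
a_14=2:  p_14=2·1034361+740980=2809702,  q_14=2·70217+50301=190735
a_15=1:  p_15=1·2809702+1034361=3844063,  q_15=1·190735+70217=260952
→ (3844063, 260952).  Check: 3844063²=14776820347969, 217·260952²=14776820347968, difference 1.
(3844063+260952√217)^2 = 29553640695937 + 2006231855952√217
(3844063+260952√217)^3 = 227212113429087499999 + 15424163293772565000√217

3844063 260952
29553640695937 2006231855952
227212113429087499999 15424163293772565000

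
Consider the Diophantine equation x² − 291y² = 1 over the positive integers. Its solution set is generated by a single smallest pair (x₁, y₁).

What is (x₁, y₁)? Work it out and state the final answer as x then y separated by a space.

290 17

√291 = [17; 17,34, …], period ℓ=2 (even) → k=1
i=0: a=17 ⇒ p=17, q=1
i=1: a=17 ⇒ p=290, q=17
fundamental: x₁=290, y₁=17  (since 84100 − 291·289 = 1)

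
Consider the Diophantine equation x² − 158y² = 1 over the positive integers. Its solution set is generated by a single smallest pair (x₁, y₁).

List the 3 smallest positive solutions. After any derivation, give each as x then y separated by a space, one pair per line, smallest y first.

d=158: √d = [12; 1,1,3,12,3,1,1,24] (ℓ=8, even), read p_7/q_7
k=0  a_k=12  p_k/q_k = 12/1
…
k=4  a_k=12  p_k/q_k = 1081/86
…
k=6  a_k=1  p_k/q_k = 4412/351
k=7  a_k=1  p_k/q_k = 7743/616
→ (7743, 616).  Check: 7743²=59954049, 158·616²=59954048, difference 1.
(x_2, y_2) = (7743·7743 + 158·616·616, 7743·616 + 616·7743) = (119908097, 9539376)
(x_3, y_3) = (7743·119908097 + 158·616·9539376, 7743·9539376 + 616·119908097) = (1856896782399, 147726776120)

7743 616
119908097 9539376
1856896782399 147726776120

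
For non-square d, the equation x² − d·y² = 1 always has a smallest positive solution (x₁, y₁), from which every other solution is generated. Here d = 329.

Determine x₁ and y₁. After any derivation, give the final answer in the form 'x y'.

√329 = [18; 7,4,2,1,1,4,1,1,2,4,7,36, …], period ℓ=12 (even) → k=11
step 0: (18, 1)  from 18·(1,0) + (0,1)
…
step 2: (526, 29)  from 4·(127,7) + (18,1)
…
step 6: (13241, 730)  from 4·(2884,159) + (1705,94)
step 7: (16125, 889)  from 1·(13241,730) + (2884,159)
step 8: (29366, 1619)  from 1·(16125,889) + (13241,730)
…
step 10: (328794, 18127)  from 4·(74857,4127) + (29366,1619)
step 11: (2376415, 131016)  from 7·(328794,18127) + (74857,4127)
(x₁, y₁) = (2376415, 131016);  2376415² − 329·131016² = 1 ✓

2376415 131016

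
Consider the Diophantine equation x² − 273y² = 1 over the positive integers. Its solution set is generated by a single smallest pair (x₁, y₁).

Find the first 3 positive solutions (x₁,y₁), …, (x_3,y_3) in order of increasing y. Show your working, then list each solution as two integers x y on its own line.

√273 = [16; 1,1,10,1,1,32, …], period ℓ=6 (even) → k=5
i=0: a=16 ⇒ p=16, q=1
…
i=3: a=10 ⇒ p=347, q=21
i=4: a=1 ⇒ p=380, q=23
i=5: a=1 ⇒ p=727, q=44
(x₁, y₁) = (727, 44);  727² − 273·44² = 1 ✓
n=2: (727,44)∘(727,44) = (727·727+273·44·44, 727·44+44·727) = (1057057,63976)
n=3: (1057057,63976)∘(727,44) = (727·1057057+273·44·63976, 727·63976+44·1057057) = (1536960151,93021060)

727 44
1057057 63976
1536960151 93021060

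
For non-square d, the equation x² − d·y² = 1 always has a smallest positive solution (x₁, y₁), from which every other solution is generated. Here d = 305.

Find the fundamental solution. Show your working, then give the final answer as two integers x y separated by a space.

489 28

d=305: √d = [17; 2,6,2,34] (ℓ=4, even), read p_3/q_3
k=0  a_k=17  p_k/q_k = 17/1
…
k=2  a_k=6  p_k/q_k = 227/13
k=3  a_k=2  p_k/q_k = 489/28
fundamental: x₁=489, y₁=28  (since 239121 − 305·784 = 1)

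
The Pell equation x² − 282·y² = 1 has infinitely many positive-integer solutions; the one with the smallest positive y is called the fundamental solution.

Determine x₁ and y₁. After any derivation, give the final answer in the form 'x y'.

2351 140

[16; 1,3,1,4,1,3,1,32] for √282; ℓ=8 ⇒ convergent index 7
step 0: (16, 1)  from 16·(1,0) + (0,1)
…
step 2: (67, 4)  from 3·(17,1) + (16,1)
step 3: (84, 5)  from 1·(67,4) + (17,1)
step 4: (403, 24)  from 4·(84,5) + (67,4)
…
step 6: (1864, 111)  from 3·(487,29) + (403,24)
step 7: (2351, 140)  from 1·(1864,111) + (487,29)
(x₁, y₁) = (2351, 140);  2351² − 282·140² = 1 ✓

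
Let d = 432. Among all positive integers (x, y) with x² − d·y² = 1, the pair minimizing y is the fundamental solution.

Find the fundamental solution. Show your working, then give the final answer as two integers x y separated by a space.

1351 65

√432 → a₀=20, period (1,3,1,1,1,3,1,40); ℓ=8 even so k=7
a_0=20:  p_0=20·1+0=20,  q_0=20·0+1=1
a_1=1:  p_1=1·20+1=21,  q_1=1·1+0=1
a_2=3:  p_2=3·21+20=83,  q_2=3·1+1=4
…
a_4=1:  p_4=1·104+83=187,  q_4=1·5+4=9
…
a_6=3:  p_6=3·291+187=1060,  q_6=3·14+9=51
a_7=1:  p_7=1·1060+291=1351,  q_7=1·51+14=65
(x₁, y₁) = (1351, 65);  1351² − 432·65² = 1 ✓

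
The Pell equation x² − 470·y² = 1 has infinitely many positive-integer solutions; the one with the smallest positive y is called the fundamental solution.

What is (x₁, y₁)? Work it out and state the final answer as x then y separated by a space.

1691 78

[21; 1,2,8,2,1,42] for √470; ℓ=6 ⇒ convergent index 5
a_0=21:  p_0=21·1+0=21,  q_0=21·0+1=1
…
a_4=2:  p_4=2·542+65=1149,  q_4=2·25+3=53
a_5=1:  p_5=1·1149+542=1691,  q_5=1·53+25=78
→ (1691, 78).  Check: 1691²=2859481, 470·78²=2859480, difference 1.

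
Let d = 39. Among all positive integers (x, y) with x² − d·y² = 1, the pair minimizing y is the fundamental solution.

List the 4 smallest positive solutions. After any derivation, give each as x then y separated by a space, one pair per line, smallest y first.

25 4
1249 200
62425 9996
3120001 499600

d=39: √d = [6; 4,12] (ℓ=2, even), read p_1/q_1
i=0: a=6 ⇒ p=6, q=1
i=1: a=4 ⇒ p=25, q=4
(x₁, y₁) = (25, 4);  25² − 39·4² = 1 ✓
(x_2, y_2) = (25·25 + 39·4·4, 25·4 + 4·25) = (1249, 200)
(x_3, y_3) = (25·1249 + 39·4·200, 25·200 + 4·1249) = (62425, 9996)
(x_4, y_4) = (25·62425 + 39·4·9996, 25·9996 + 4·62425) = (3120001, 499600)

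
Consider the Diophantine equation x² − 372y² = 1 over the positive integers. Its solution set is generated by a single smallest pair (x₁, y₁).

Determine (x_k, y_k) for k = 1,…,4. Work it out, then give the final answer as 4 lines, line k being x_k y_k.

√372 → a₀=19, period (3,2,12,2,3,38); ℓ=6 even so k=5
step 0: (19, 1)  from 19·(1,0) + (0,1)
…
step 2: (135, 7)  from 2·(58,3) + (19,1)
step 3: (1678, 87)  from 12·(135,7) + (58,3)
step 4: (3491, 181)  from 2·(1678,87) + (135,7)
step 5: (12151, 630)  from 3·(3491,181) + (1678,87)
fundamental: x₁=12151, y₁=630  (since 147646801 − 372·396900 = 1)
(12151+630√372)^2 = 295293601 + 15310260√372
(12151+630√372)^3 = 7176225079351 + 372069937890√372
(12151+630√372)^4 = 174396621583094401 + 9042043615292520√372

12151 630
295293601 15310260
7176225079351 372069937890
174396621583094401 9042043615292520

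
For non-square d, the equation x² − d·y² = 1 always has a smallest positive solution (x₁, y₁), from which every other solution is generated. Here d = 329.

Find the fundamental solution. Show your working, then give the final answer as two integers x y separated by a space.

[18; 7,4,2,1,1,4,1,1,2,4,7,36] for √329; ℓ=12 ⇒ convergent index 11
a_0=18:  p_0=18·1+0=18,  q_0=18·0+1=1
…
a_3=2:  p_3=2·526+127=1179,  q_3=2·29+7=65
…
a_5=1:  p_5=1·1705+1179=2884,  q_5=1·94+65=159
…
a_9=2:  p_9=2·29366+16125=74857,  q_9=2·1619+889=4127
a_10=4:  p_10=4·74857+29366=328794,  q_10=4·4127+1619=18127
a_11=7:  p_11=7·328794+74857=2376415,  q_11=7·18127+4127=131016
fundamental: x₁=2376415, y₁=131016  (since 5647348252225 − 329·17165192256 = 1)

2376415 131016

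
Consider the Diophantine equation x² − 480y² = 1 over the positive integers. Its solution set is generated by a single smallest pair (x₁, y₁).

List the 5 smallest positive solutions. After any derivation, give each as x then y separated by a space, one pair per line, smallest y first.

d=480: √d = [21; 1,9,1,42] (ℓ=4, even), read p_3/q_3
step 0: (21, 1)  from 21·(1,0) + (0,1)
…
step 2: (219, 10)  from 9·(22,1) + (21,1)
step 3: (241, 11)  from 1·(219,10) + (22,1)
(x₁, y₁) = (241, 11);  241² − 480·11² = 1 ✓
(x_2, y_2) = (241·241 + 480·11·11, 241·11 + 11·241) = (116161, 5302)
(x_3, y_3) = (241·116161 + 480·11·5302, 241·5302 + 11·116161) = (55989361, 2555553)
(x_4, y_4) = (241·55989361 + 480·11·2555553, 241·2555553 + 11·55989361) = (26986755841, 1231771244)
(x_5, y_5) = (241·26986755841 + 480·11·1231771244, 241·1231771244 + 11·26986755841) = (13007560326001, 593711184055)

241 11
116161 5302
55989361 2555553
26986755841 1231771244
13007560326001 593711184055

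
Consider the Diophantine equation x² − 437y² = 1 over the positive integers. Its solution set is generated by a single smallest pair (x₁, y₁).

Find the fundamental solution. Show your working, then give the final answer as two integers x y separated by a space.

d=437: √d = [20; 1,9,2,9,1,40] (ℓ=6, even), read p_5/q_5
i=0: a=20 ⇒ p=20, q=1
i=1: a=1 ⇒ p=21, q=1
i=2: a=9 ⇒ p=209, q=10
…
i=4: a=9 ⇒ p=4160, q=199
i=5: a=1 ⇒ p=4599, q=220
fundamental: x₁=4599, y₁=220  (since 21150801 − 437·48400 = 1)

4599 220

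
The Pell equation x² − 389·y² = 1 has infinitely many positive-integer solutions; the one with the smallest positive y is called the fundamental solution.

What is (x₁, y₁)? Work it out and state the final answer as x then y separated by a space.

[19; 1,2,1,1,1,1,2,1,38] for √389; ℓ=9 ⇒ convergent index 17
step 0: (19, 1)  from 19·(1,0) + (0,1)
…
step 4: (138, 7)  from 1·(79,4) + (59,3)
…
step 9: (49643, 2517)  from 38·(1282,65) + (927,47)
…
step 11: (151493, 7681)  from 2·(50925,2582) + (49643,2517)
…
step 16: (2376809, 120509)  from 2·(910240,46151) + (556329,28207)
step 17: (3287049, 166660)  from 1·(2376809,120509) + (910240,46151)
fundamental: x₁=3287049, y₁=166660  (since 10804691128401 − 389·27775555600 = 1)

3287049 166660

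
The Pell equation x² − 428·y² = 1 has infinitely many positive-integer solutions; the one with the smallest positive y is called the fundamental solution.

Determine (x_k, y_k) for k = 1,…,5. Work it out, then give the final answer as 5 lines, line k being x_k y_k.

1850887 89466
6851565373537 331182912684
25362946559057703751 1225964295417811950
93887896135702420679780737 4538242753705644230486616
347551772829818329662915600223687 16799549031354731501369944644834

√428 → a₀=20, period (1,2,4,1,5,10,5,1,4,2,1,40); ℓ=12 even so k=11
step 0: (20, 1)  from 20·(1,0) + (0,1)
step 1: (21, 1)  from 1·(20,1) + (1,0)
step 2: (62, 3)  from 2·(21,1) + (20,1)
…
step 4: (331, 16)  from 1·(269,13) + (62,3)
step 5: (1924, 93)  from 5·(331,16) + (269,13)
…
step 7: (99779, 4823)  from 5·(19571,946) + (1924,93)
…
step 9: (577179, 27899)  from 4·(119350,5769) + (99779,4823)
step 10: (1273708, 61567)  from 2·(577179,27899) + (119350,5769)
step 11: (1850887, 89466)  from 1·(1273708,61567) + (577179,27899)
(x₁, y₁) = (1850887, 89466);  1850887² − 428·89466² = 1 ✓
n=2: (1850887,89466)∘(1850887,89466) = (1850887·1850887+428·89466·89466, 1850887·89466+89466·1850887) = (6851565373537,331182912684)
n=3: (6851565373537,331182912684)∘(1850887,89466) = (1850887·6851565373537+428·89466·331182912684, 1850887·331182912684+89466·6851565373537) = (25362946559057703751,1225964295417811950)
n=4: (25362946559057703751,1225964295417811950)∘(1850887,89466) = (1850887·25362946559057703751+428·89466·1225964295417811950, 1850887·1225964295417811950+89466·25362946559057703751) = (93887896135702420679780737,4538242753705644230486616)
n=5: (93887896135702420679780737,4538242753705644230486616)∘(1850887,89466) = (1850887·93887896135702420679780737+428·89466·4538242753705644230486616, 1850887·4538242753705644230486616+89466·93887896135702420679780737) = (347551772829818329662915600223687,16799549031354731501369944644834)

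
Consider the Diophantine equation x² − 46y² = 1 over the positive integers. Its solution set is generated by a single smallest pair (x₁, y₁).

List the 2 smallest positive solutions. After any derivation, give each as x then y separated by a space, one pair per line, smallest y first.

24335 3588
1184384449 174627960

√46 = [6; 1,3,1,1,2,6,2,1,1,3,1,12, …], period ℓ=12 (even) → k=11
i=0: a=6 ⇒ p=6, q=1
i=1: a=1 ⇒ p=7, q=1
i=2: a=3 ⇒ p=27, q=4
…
i=9: a=1 ⇒ p=5297, q=781
i=10: a=3 ⇒ p=19038, q=2807
i=11: a=1 ⇒ p=24335, q=3588
→ (24335, 3588).  Check: 24335²=592192225, 46·3588²=592192224, difference 1.
(x_2, y_2) = (24335·24335 + 46·3588·3588, 24335·3588 + 3588·24335) = (1184384449, 174627960)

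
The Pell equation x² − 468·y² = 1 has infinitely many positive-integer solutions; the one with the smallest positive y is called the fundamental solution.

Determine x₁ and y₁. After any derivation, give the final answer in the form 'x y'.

649 30

√468 → a₀=21, period (1,1,1,2,1,1,1,42); ℓ=8 even so k=7
a_0=21:  p_0=21·1+0=21,  q_0=21·0+1=1
a_1=1:  p_1=1·21+1=22,  q_1=1·1+0=1
a_2=1:  p_2=1·22+21=43,  q_2=1·1+1=2
a_3=1:  p_3=1·43+22=65,  q_3=1·2+1=3
a_4=2:  p_4=2·65+43=173,  q_4=2·3+2=8
…
a_6=1:  p_6=1·238+173=411,  q_6=1·11+8=19
a_7=1:  p_7=1·411+238=649,  q_7=1·19+11=30
(x₁, y₁) = (649, 30);  649² − 468·30² = 1 ✓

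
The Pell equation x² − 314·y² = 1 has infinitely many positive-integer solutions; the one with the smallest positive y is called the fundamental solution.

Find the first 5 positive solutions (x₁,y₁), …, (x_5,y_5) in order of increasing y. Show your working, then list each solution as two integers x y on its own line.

392499 22150
308110930001 17387705700
241866463828532499 13649314199066450
189864690372162243720001 10714684347621377411400
149043402212524750531884812499 8411005783500436710995110750

√314 → a₀=17, period (1,2,1,1,2,1,34); ℓ=7 odd so k=13
k=0  a_k=17  p_k/q_k = 17/1
k=1  a_k=1  p_k/q_k = 18/1
k=2  a_k=2  p_k/q_k = 53/3
…
k=5  a_k=2  p_k/q_k = 319/18
…
k=8  a_k=1  p_k/q_k = 15824/893
…
k=10  a_k=1  p_k/q_k = 62853/3547
…
k=12  a_k=2  p_k/q_k = 282617/15949
k=13  a_k=1  p_k/q_k = 392499/22150
(x₁, y₁) = (392499, 22150);  392499² − 314·22150² = 1 ✓
(392499+22150√314)^2 = 308110930001 + 17387705700√314
(392499+22150√314)^3 = 241866463828532499 + 13649314199066450√314
(392499+22150√314)^4 = 189864690372162243720001 + 10714684347621377411400√314
(392499+22150√314)^5 = 149043402212524750531884812499 + 8411005783500436710995110750√314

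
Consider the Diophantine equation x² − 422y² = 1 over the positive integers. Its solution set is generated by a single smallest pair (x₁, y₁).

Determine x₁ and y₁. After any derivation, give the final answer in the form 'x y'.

7022501 341850

√422 = [20; 1,1,5,2,1,…,1,1,40, …], period ℓ=14 (even) → k=13
a_0=20:  p_0=20·1+0=20,  q_0=20·0+1=1
a_1=1:  p_1=1·20+1=21,  q_1=1·1+0=1
a_2=1:  p_2=1·21+20=41,  q_2=1·1+1=2
…
a_4=2:  p_4=2·226+41=493,  q_4=2·11+2=24
a_5=1:  p_5=1·493+226=719,  q_5=1·24+11=35
a_6=3:  p_6=3·719+493=2650,  q_6=3·35+24=129
a_7=20:  p_7=20·2650+719=53719,  q_7=20·129+35=2615
…
a_9=1:  p_9=1·163807+53719=217526,  q_9=1·7974+2615=10589
…
a_12=1:  p_12=1·3211821+598859=3810680,  q_12=1·156349+29152=185501
a_13=1:  p_13=1·3810680+3211821=7022501,  q_13=1·185501+156349=341850
(x₁, y₁) = (7022501, 341850);  7022501² − 422·341850² = 1 ✓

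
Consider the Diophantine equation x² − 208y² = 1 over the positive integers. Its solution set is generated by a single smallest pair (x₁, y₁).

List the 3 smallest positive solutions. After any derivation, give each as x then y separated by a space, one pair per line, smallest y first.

d=208: √d = [14; 2,2,1,2,2,28] (ℓ=6, even), read p_5/q_5
i=0: a=14 ⇒ p=14, q=1
…
i=2: a=2 ⇒ p=72, q=5
i=3: a=1 ⇒ p=101, q=7
i=4: a=2 ⇒ p=274, q=19
i=5: a=2 ⇒ p=649, q=45
→ (649, 45).  Check: 649²=421201, 208·45²=421200, difference 1.
k=2:  x_2 = 649·649+208·45·45 = 842401,  y_2 = 649·45+45·649 = 58410
k=3:  x_3 = 649·842401+208·45·58410 = 1093435849,  y_3 = 649·58410+45·842401 = 75816135

649 45
842401 58410
1093435849 75816135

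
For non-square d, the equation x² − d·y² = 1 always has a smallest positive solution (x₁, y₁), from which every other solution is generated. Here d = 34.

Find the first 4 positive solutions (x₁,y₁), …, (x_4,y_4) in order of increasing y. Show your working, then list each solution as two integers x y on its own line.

35 6
2449 420
171395 29394
11995201 2057160

√34 → a₀=5, period (1,4,1,10); ℓ=4 even so k=3
step 0: (5, 1)  from 5·(1,0) + (0,1)
…
step 2: (29, 5)  from 4·(6,1) + (5,1)
step 3: (35, 6)  from 1·(29,5) + (6,1)
fundamental: x₁=35, y₁=6  (since 1225 − 34·36 = 1)
n=2: (35,6)∘(35,6) = (35·35+34·6·6, 35·6+6·35) = (2449,420)
n=3: (2449,420)∘(35,6) = (35·2449+34·6·420, 35·420+6·2449) = (171395,29394)
n=4: (171395,29394)∘(35,6) = (35·171395+34·6·29394, 35·29394+6·171395) = (11995201,2057160)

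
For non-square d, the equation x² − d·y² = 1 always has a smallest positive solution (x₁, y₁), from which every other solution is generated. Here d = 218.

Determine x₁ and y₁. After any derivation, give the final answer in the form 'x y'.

√218 = [14; 1,3,3,1,28, …], period ℓ=5 (odd) → k=9
i=0: a=14 ⇒ p=14, q=1
…
i=3: a=3 ⇒ p=192, q=13
i=4: a=1 ⇒ p=251, q=17
i=5: a=28 ⇒ p=7220, q=489
…
i=8: a=3 ⇒ p=96370, q=6527
i=9: a=1 ⇒ p=126003, q=8534
(x₁, y₁) = (126003, 8534);  126003² − 218·8534² = 1 ✓

126003 8534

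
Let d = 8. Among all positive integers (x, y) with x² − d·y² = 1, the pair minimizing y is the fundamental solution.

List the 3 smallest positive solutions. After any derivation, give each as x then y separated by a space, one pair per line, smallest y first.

d=8: √d = [2; 1,4] (ℓ=2, even), read p_1/q_1
step 0: (2, 1)  from 2·(1,0) + (0,1)
step 1: (3, 1)  from 1·(2,1) + (1,0)
(x₁, y₁) = (3, 1);  3² − 8·1² = 1 ✓
n=2: (3,1)∘(3,1) = (3·3+8·1·1, 3·1+1·3) = (17,6)
n=3: (17,6)∘(3,1) = (3·17+8·1·6, 3·6+1·17) = (99,35)

3 1
17 6
99 35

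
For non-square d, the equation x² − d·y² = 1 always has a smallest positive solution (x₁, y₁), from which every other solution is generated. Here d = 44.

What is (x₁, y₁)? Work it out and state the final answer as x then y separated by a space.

199 30

√44 → a₀=6, period (1,1,1,2,1,1,1,12); ℓ=8 even so k=7
k=0  a_k=6  p_k/q_k = 6/1
k=1  a_k=1  p_k/q_k = 7/1
…
k=3  a_k=1  p_k/q_k = 20/3
k=4  a_k=2  p_k/q_k = 53/8
…
k=6  a_k=1  p_k/q_k = 126/19
k=7  a_k=1  p_k/q_k = 199/30
(x₁, y₁) = (199, 30);  199² − 44·30² = 1 ✓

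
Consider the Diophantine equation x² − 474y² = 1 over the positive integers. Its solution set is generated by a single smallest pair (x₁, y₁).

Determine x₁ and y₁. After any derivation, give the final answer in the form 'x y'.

193549 8890

[21; 1,3,2,1,1,…,3,1,42] for √474; ℓ=14 ⇒ convergent index 13
a_0=21:  p_0=21·1+0=21,  q_0=21·0+1=1
a_1=1:  p_1=1·21+1=22,  q_1=1·1+0=1
a_2=3:  p_2=3·22+21=87,  q_2=3·1+1=4
a_3=2:  p_3=2·87+22=196,  q_3=2·4+1=9
…
a_6=1:  p_6=1·479+283=762,  q_6=1·22+13=35
…
a_11=2:  p_11=2·16677+10864=44218,  q_11=2·766+499=2031
a_12=3:  p_12=3·44218+16677=149331,  q_12=3·2031+766=6859
a_13=1:  p_13=1·149331+44218=193549,  q_13=1·6859+2031=8890
fundamental: x₁=193549, y₁=8890  (since 37461215401 − 474·79032100 = 1)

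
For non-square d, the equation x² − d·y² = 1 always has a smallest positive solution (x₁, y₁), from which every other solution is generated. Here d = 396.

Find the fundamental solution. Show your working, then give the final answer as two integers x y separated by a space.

199 10

d=396: √d = [19; 1,8,1,38] (ℓ=4, even), read p_3/q_3
i=0: a=19 ⇒ p=19, q=1
…
i=2: a=8 ⇒ p=179, q=9
i=3: a=1 ⇒ p=199, q=10
(x₁, y₁) = (199, 10);  199² − 396·10² = 1 ✓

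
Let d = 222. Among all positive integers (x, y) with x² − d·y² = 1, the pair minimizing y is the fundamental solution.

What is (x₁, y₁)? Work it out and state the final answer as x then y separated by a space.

149 10

d=222: √d = [14; 1,8,1,28] (ℓ=4, even), read p_3/q_3
step 0: (14, 1)  from 14·(1,0) + (0,1)
…
step 2: (134, 9)  from 8·(15,1) + (14,1)
step 3: (149, 10)  from 1·(134,9) + (15,1)
→ (149, 10).  Check: 149²=22201, 222·10²=22200, difference 1.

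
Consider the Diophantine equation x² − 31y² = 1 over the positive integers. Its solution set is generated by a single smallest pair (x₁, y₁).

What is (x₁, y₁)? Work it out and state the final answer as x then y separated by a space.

1520 273

√31 = [5; 1,1,3,5,3,1,1,10, …], period ℓ=8 (even) → k=7
k=0  a_k=5  p_k/q_k = 5/1
…
k=2  a_k=1  p_k/q_k = 11/2
k=3  a_k=3  p_k/q_k = 39/7
k=4  a_k=5  p_k/q_k = 206/37
k=5  a_k=3  p_k/q_k = 657/118
k=6  a_k=1  p_k/q_k = 863/155
k=7  a_k=1  p_k/q_k = 1520/273
fundamental: x₁=1520, y₁=273  (since 2310400 − 31·74529 = 1)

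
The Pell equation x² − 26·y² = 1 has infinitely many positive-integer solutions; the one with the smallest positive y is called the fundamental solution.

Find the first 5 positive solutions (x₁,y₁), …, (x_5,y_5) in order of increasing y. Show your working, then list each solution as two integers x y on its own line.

51 10
5201 1020
530451 104030
54100801 10610040
5517751251 1082120050

√26 = [5; 10, …], period ℓ=1 (odd) → k=1
a_0=5:  p_0=5·1+0=5,  q_0=5·0+1=1
a_1=10:  p_1=10·5+1=51,  q_1=10·1+0=10
fundamental: x₁=51, y₁=10  (since 2601 − 26·100 = 1)
(51+10√26)^2 = 5201 + 1020√26
(51+10√26)^3 = 530451 + 104030√26
(51+10√26)^4 = 54100801 + 10610040√26
(51+10√26)^5 = 5517751251 + 1082120050√26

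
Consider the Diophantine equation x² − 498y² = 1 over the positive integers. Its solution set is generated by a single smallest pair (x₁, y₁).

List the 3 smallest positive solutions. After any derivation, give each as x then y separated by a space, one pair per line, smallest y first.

√498 → a₀=22, period (3,6,22,6,3,44); ℓ=6 even so k=5
step 0: (22, 1)  from 22·(1,0) + (0,1)
…
step 2: (424, 19)  from 6·(67,3) + (22,1)
step 3: (9395, 421)  from 22·(424,19) + (67,3)
step 4: (56794, 2545)  from 6·(9395,421) + (424,19)
step 5: (179777, 8056)  from 3·(56794,2545) + (9395,421)
→ (179777, 8056).  Check: 179777²=32319769729, 498·8056²=32319769728, difference 1.
k=2:  x_2 = 179777·179777+498·8056·8056 = 64639539457,  y_2 = 179777·8056+8056·179777 = 2896567024
k=3:  x_3 = 179777·64639539457+498·8056·2896567024 = 23241404969742401,  y_3 = 179777·2896567024+8056·64639539457 = 1041472259739240

179777 8056
64639539457 2896567024
23241404969742401 1041472259739240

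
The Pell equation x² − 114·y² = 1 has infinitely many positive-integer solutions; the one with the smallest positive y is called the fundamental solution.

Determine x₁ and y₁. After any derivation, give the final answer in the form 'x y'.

1025 96

√114 = [10; 1,2,10,2,1,20, …], period ℓ=6 (even) → k=5
k=0  a_k=10  p_k/q_k = 10/1
k=1  a_k=1  p_k/q_k = 11/1
…
k=4  a_k=2  p_k/q_k = 694/65
k=5  a_k=1  p_k/q_k = 1025/96
(x₁, y₁) = (1025, 96);  1025² − 114·96² = 1 ✓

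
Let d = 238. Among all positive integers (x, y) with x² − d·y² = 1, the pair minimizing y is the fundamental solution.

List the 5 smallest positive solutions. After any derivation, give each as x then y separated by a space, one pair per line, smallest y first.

11663 756
272051137 17634456
6345864809999 411341319900
148023642285985537 9594947610352944
3452799473617033826063 223811747547751451844

√238 = [15; 2,2,1,14,1,2,2,30, …], period ℓ=8 (even) → k=7
a_0=15:  p_0=15·1+0=15,  q_0=15·0+1=1
a_1=2:  p_1=2·15+1=31,  q_1=2·1+0=2
…
a_6=2:  p_6=2·1697+1589=4983,  q_6=2·110+103=323
a_7=2:  p_7=2·4983+1697=11663,  q_7=2·323+110=756
fundamental: x₁=11663, y₁=756  (since 136025569 − 238·571536 = 1)
(x_2, y_2) = (11663·11663 + 238·756·756, 11663·756 + 756·11663) = (272051137, 17634456)
(x_3, y_3) = (11663·272051137 + 238·756·17634456, 11663·17634456 + 756·272051137) = (6345864809999, 411341319900)
(x_4, y_4) = (11663·6345864809999 + 238·756·411341319900, 11663·411341319900 + 756·6345864809999) = (148023642285985537, 9594947610352944)
(x_5, y_5) = (11663·148023642285985537 + 238·756·9594947610352944, 11663·9594947610352944 + 756·148023642285985537) = (3452799473617033826063, 223811747547751451844)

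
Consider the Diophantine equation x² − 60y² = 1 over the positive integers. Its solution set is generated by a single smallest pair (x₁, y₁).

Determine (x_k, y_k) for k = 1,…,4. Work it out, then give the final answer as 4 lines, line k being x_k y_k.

√60 → a₀=7, period (1,2,1,14); ℓ=4 even so k=3
i=0: a=7 ⇒ p=7, q=1
…
i=2: a=2 ⇒ p=23, q=3
i=3: a=1 ⇒ p=31, q=4
→ (31, 4).  Check: 31²=961, 60·4²=960, difference 1.
(x_2, y_2) = (31·31 + 60·4·4, 31·4 + 4·31) = (1921, 248)
(x_3, y_3) = (31·1921 + 60·4·248, 31·248 + 4·1921) = (119071, 15372)
(x_4, y_4) = (31·119071 + 60·4·15372, 31·15372 + 4·119071) = (7380481, 952816)

31 4
1921 248
119071 15372
7380481 952816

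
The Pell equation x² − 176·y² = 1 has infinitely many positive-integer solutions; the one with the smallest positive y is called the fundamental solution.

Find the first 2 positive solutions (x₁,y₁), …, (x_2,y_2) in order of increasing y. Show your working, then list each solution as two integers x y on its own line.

199 15
79201 5970

√176 → a₀=13, period (3,1,3,26); ℓ=4 even so k=3
k=0  a_k=13  p_k/q_k = 13/1
…
k=2  a_k=1  p_k/q_k = 53/4
k=3  a_k=3  p_k/q_k = 199/15
→ (199, 15).  Check: 199²=39601, 176·15²=39600, difference 1.
n=2: (199,15)∘(199,15) = (199·199+176·15·15, 199·15+15·199) = (79201,5970)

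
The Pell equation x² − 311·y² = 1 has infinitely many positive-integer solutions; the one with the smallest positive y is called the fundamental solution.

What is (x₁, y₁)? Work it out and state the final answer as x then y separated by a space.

16883880 957397

√311 → a₀=17, period (1,1,1,2,1,…,1,1,34); ℓ=16 even so k=15
step 0: (17, 1)  from 17·(1,0) + (0,1)
…
step 8: (71158, 4035)  from 17·(4109,233) + (1305,74)
step 9: (217583, 12338)  from 3·(71158,4035) + (4109,233)
step 10: (1376656, 78063)  from 6·(217583,12338) + (71158,4035)
…
step 12: (4565134, 258865)  from 2·(1594239,90401) + (1376656,78063)
step 13: (6159373, 349266)  from 1·(4565134,258865) + (1594239,90401)
step 14: (10724507, 608131)  from 1·(6159373,349266) + (4565134,258865)
step 15: (16883880, 957397)  from 1·(10724507,608131) + (6159373,349266)
→ (16883880, 957397).  Check: 16883880²=285065403854400, 311·957397²=285065403854399, difference 1.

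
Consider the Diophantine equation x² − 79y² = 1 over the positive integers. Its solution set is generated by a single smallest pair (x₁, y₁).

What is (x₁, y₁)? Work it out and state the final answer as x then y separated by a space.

√79 → a₀=8, period (1,7,1,16); ℓ=4 even so k=3
a_0=8:  p_0=8·1+0=8,  q_0=8·0+1=1
a_1=1:  p_1=1·8+1=9,  q_1=1·1+0=1
a_2=7:  p_2=7·9+8=71,  q_2=7·1+1=8
a_3=1:  p_3=1·71+9=80,  q_3=1·8+1=9
→ (80, 9).  Check: 80²=6400, 79·9²=6399, difference 1.

80 9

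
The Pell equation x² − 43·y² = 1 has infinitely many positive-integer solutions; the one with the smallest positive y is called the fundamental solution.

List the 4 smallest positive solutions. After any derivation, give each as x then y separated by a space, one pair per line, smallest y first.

3482 531
24248647 3697884
168867574226 25752063645
1175993762661217 179337367525896

d=43: √d = [6; 1,1,3,1,5,1,3,1,1,12] (ℓ=10, even), read p_9/q_9
k=0  a_k=6  p_k/q_k = 6/1
k=1  a_k=1  p_k/q_k = 7/1
…
k=3  a_k=3  p_k/q_k = 46/7
k=4  a_k=1  p_k/q_k = 59/9
k=5  a_k=5  p_k/q_k = 341/52
…
k=7  a_k=3  p_k/q_k = 1541/235
k=8  a_k=1  p_k/q_k = 1941/296
k=9  a_k=1  p_k/q_k = 3482/531
fundamental: x₁=3482, y₁=531  (since 12124324 − 43·281961 = 1)
n=2: (3482,531)∘(3482,531) = (3482·3482+43·531·531, 3482·531+531·3482) = (24248647,3697884)
n=3: (24248647,3697884)∘(3482,531) = (3482·24248647+43·531·3697884, 3482·3697884+531·24248647) = (168867574226,25752063645)
n=4: (168867574226,25752063645)∘(3482,531) = (3482·168867574226+43·531·25752063645, 3482·25752063645+531·168867574226) = (1175993762661217,179337367525896)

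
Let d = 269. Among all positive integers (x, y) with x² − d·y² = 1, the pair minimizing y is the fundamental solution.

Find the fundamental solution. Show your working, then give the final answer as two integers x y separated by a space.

√269 = [16; 2,2,32, …], period ℓ=3 (odd) → k=5
k=0  a_k=16  p_k/q_k = 16/1
…
k=2  a_k=2  p_k/q_k = 82/5
k=3  a_k=32  p_k/q_k = 2657/162
k=4  a_k=2  p_k/q_k = 5396/329
k=5  a_k=2  p_k/q_k = 13449/820
(x₁, y₁) = (13449, 820);  13449² − 269·820² = 1 ✓

13449 820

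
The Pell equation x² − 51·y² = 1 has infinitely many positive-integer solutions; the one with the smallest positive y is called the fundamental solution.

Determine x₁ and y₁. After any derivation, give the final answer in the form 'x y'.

[7; 7,14] for √51; ℓ=2 ⇒ convergent index 1
i=0: a=7 ⇒ p=7, q=1
i=1: a=7 ⇒ p=50, q=7
→ (50, 7).  Check: 50²=2500, 51·7²=2499, difference 1.

50 7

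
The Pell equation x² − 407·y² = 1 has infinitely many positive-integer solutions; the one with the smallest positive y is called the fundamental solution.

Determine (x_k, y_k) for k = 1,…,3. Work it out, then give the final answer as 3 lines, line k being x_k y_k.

2663 132
14183137 703032
75539384999 3744348300

d=407: √d = [20; 5,1,2,1,5,40] (ℓ=6, even), read p_5/q_5
i=0: a=20 ⇒ p=20, q=1
i=1: a=5 ⇒ p=101, q=5
i=2: a=1 ⇒ p=121, q=6
…
i=4: a=1 ⇒ p=464, q=23
i=5: a=5 ⇒ p=2663, q=132
→ (2663, 132).  Check: 2663²=7091569, 407·132²=7091568, difference 1.
(x_2, y_2) = (2663·2663 + 407·132·132, 2663·132 + 132·2663) = (14183137, 703032)
(x_3, y_3) = (2663·14183137 + 407·132·703032, 2663·703032 + 132·14183137) = (75539384999, 3744348300)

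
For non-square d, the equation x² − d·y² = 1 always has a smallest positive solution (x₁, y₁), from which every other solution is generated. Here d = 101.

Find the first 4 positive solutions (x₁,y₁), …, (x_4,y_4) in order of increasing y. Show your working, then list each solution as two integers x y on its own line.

[10; 20] for √101; ℓ=1 ⇒ convergent index 1
a_0=10:  p_0=10·1+0=10,  q_0=10·0+1=1
a_1=20:  p_1=20·10+1=201,  q_1=20·1+0=20
→ (201, 20).  Check: 201²=40401, 101·20²=40400, difference 1.
(x_2, y_2) = (201·201 + 101·20·20, 201·20 + 20·201) = (80801, 8040)
(x_3, y_3) = (201·80801 + 101·20·8040, 201·8040 + 20·80801) = (32481801, 3232060)
(x_4, y_4) = (201·32481801 + 101·20·3232060, 201·3232060 + 20·32481801) = (13057603201, 1299280080)

201 20
80801 8040
32481801 3232060
13057603201 1299280080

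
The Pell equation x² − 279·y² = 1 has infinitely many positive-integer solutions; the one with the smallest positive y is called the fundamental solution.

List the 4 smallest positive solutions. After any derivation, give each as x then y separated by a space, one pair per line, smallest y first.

1520 91
4620799 276640
14047227440 840985509
42703566796801 2556595670720

√279 → a₀=16, period (1,2,2,1,2,2,1,32); ℓ=8 even so k=7
i=0: a=16 ⇒ p=16, q=1
…
i=4: a=1 ⇒ p=167, q=10
…
i=6: a=2 ⇒ p=1069, q=64
i=7: a=1 ⇒ p=1520, q=91
(x₁, y₁) = (1520, 91);  1520² − 279·91² = 1 ✓
k=2:  x_2 = 1520·1520+279·91·91 = 4620799,  y_2 = 1520·91+91·1520 = 276640
k=3:  x_3 = 1520·4620799+279·91·276640 = 14047227440,  y_3 = 1520·276640+91·4620799 = 840985509
k=4:  x_4 = 1520·14047227440+279·91·840985509 = 42703566796801,  y_4 = 1520·840985509+91·14047227440 = 2556595670720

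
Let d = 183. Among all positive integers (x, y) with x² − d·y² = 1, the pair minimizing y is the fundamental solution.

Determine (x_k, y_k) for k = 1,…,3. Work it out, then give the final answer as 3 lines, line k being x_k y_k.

[13; 1,1,8,1,1,26] for √183; ℓ=6 ⇒ convergent index 5
step 0: (13, 1)  from 13·(1,0) + (0,1)
step 1: (14, 1)  from 1·(13,1) + (1,0)
…
step 4: (257, 19)  from 1·(230,17) + (27,2)
step 5: (487, 36)  from 1·(257,19) + (230,17)
→ (487, 36).  Check: 487²=237169, 183·36²=237168, difference 1.
(487+36√183)^2 = 474337 + 35064√183
(487+36√183)^3 = 462003751 + 34152300√183

487 36
474337 35064
462003751 34152300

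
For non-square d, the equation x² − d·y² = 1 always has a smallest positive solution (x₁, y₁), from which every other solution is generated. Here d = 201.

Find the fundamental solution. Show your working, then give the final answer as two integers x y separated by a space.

515095 36332

√201 → a₀=14, period (5,1,1,1,2,…,1,5,28); ℓ=14 even so k=13
k=0  a_k=14  p_k/q_k = 14/1
…
k=3  a_k=1  p_k/q_k = 156/11
k=4  a_k=1  p_k/q_k = 241/17
k=5  a_k=2  p_k/q_k = 638/45
k=6  a_k=1  p_k/q_k = 879/62
…
k=10  a_k=1  p_k/q_k = 33317/2350
k=11  a_k=1  p_k/q_k = 58085/4097
k=12  a_k=1  p_k/q_k = 91402/6447
k=13  a_k=5  p_k/q_k = 515095/36332
→ (515095, 36332).  Check: 515095²=265322859025, 201·36332²=265322859024, difference 1.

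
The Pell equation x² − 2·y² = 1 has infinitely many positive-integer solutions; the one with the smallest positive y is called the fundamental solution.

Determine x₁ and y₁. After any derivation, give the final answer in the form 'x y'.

√2 = [1; 2, …], period ℓ=1 (odd) → k=1
k=0  a_k=1  p_k/q_k = 1/1
k=1  a_k=2  p_k/q_k = 3/2
(x₁, y₁) = (3, 2);  3² − 2·2² = 1 ✓

3 2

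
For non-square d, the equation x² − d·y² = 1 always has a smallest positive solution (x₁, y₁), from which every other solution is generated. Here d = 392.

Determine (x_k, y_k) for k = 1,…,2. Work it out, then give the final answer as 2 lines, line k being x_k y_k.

[19; 1,3,1,38] for √392; ℓ=4 ⇒ convergent index 3
a_0=19:  p_0=19·1+0=19,  q_0=19·0+1=1
…
a_2=3:  p_2=3·20+19=79,  q_2=3·1+1=4
a_3=1:  p_3=1·79+20=99,  q_3=1·4+1=5
fundamental: x₁=99, y₁=5  (since 9801 − 392·25 = 1)
(x_2, y_2) = (99·99 + 392·5·5, 99·5 + 5·99) = (19601, 990)

99 5
19601 990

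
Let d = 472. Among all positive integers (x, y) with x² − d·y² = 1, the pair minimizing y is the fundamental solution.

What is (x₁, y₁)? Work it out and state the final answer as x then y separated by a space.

306917 14127

[21; 1,2,1,1,1,…,2,1,42] for √472; ℓ=14 ⇒ convergent index 13
a_0=21:  p_0=21·1+0=21,  q_0=21·0+1=1
a_1=1:  p_1=1·21+1=22,  q_1=1·1+0=1
…
a_3=1:  p_3=1·65+22=87,  q_3=1·3+1=4
a_4=1:  p_4=1·87+65=152,  q_4=1·4+3=7
…
a_7=5:  p_7=5·1108+239=5779,  q_7=5·51+11=266
a_8=4:  p_8=4·5779+1108=24224,  q_8=4·266+51=1115
a_9=1:  p_9=1·24224+5779=30003,  q_9=1·1115+266=1381
…
a_12=2:  p_12=2·84230+54227=222687,  q_12=2·3877+2496=10250
a_13=1:  p_13=1·222687+84230=306917,  q_13=1·10250+3877=14127
(x₁, y₁) = (306917, 14127);  306917² − 472·14127² = 1 ✓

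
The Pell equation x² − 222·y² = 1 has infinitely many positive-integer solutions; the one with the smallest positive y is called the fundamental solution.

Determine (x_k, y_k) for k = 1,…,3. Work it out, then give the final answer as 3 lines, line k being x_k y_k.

149 10
44401 2980
13231349 888030

√222 → a₀=14, period (1,8,1,28); ℓ=4 even so k=3
step 0: (14, 1)  from 14·(1,0) + (0,1)
step 1: (15, 1)  from 1·(14,1) + (1,0)
step 2: (134, 9)  from 8·(15,1) + (14,1)
step 3: (149, 10)  from 1·(134,9) + (15,1)
fundamental: x₁=149, y₁=10  (since 22201 − 222·100 = 1)
(149+10√222)^2 = 44401 + 2980√222
(149+10√222)^3 = 13231349 + 888030√222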